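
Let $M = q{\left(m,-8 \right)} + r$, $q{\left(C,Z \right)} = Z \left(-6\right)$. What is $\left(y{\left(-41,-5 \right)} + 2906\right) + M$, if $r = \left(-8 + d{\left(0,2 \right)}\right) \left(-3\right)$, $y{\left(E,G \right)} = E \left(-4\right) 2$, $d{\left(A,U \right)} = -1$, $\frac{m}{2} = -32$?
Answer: $3309$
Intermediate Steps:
$m = -64$ ($m = 2 \left(-32\right) = -64$)
$q{\left(C,Z \right)} = - 6 Z$
$y{\left(E,G \right)} = - 8 E$ ($y{\left(E,G \right)} = - 4 E 2 = - 8 E$)
$r = 27$ ($r = \left(-8 - 1\right) \left(-3\right) = \left(-9\right) \left(-3\right) = 27$)
$M = 75$ ($M = \left(-6\right) \left(-8\right) + 27 = 48 + 27 = 75$)
$\left(y{\left(-41,-5 \right)} + 2906\right) + M = \left(\left(-8\right) \left(-41\right) + 2906\right) + 75 = \left(328 + 2906\right) + 75 = 3234 + 75 = 3309$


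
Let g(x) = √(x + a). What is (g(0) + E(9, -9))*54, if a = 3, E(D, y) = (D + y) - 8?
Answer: -432 + 54*√3 ≈ -338.47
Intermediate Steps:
E(D, y) = -8 + D + y
g(x) = √(3 + x) (g(x) = √(x + 3) = √(3 + x))
(g(0) + E(9, -9))*54 = (√(3 + 0) + (-8 + 9 - 9))*54 = (√3 - 8)*54 = (-8 + √3)*54 = -432 + 54*√3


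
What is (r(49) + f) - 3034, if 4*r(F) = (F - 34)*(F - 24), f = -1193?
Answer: -16533/4 ≈ -4133.3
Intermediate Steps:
r(F) = (-34 + F)*(-24 + F)/4 (r(F) = ((F - 34)*(F - 24))/4 = ((-34 + F)*(-24 + F))/4 = (-34 + F)*(-24 + F)/4)
(r(49) + f) - 3034 = ((204 - 29/2*49 + (¼)*49²) - 1193) - 3034 = ((204 - 1421/2 + (¼)*2401) - 1193) - 3034 = ((204 - 1421/2 + 2401/4) - 1193) - 3034 = (375/4 - 1193) - 3034 = -4397/4 - 3034 = -16533/4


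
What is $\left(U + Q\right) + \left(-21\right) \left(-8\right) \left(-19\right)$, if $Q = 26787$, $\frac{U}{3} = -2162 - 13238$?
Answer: $-22605$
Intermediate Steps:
$U = -46200$ ($U = 3 \left(-2162 - 13238\right) = 3 \left(-15400\right) = -46200$)
$\left(U + Q\right) + \left(-21\right) \left(-8\right) \left(-19\right) = \left(-46200 + 26787\right) + \left(-21\right) \left(-8\right) \left(-19\right) = -19413 + 168 \left(-19\right) = -19413 - 3192 = -22605$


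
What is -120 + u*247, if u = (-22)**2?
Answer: 119428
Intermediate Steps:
u = 484
-120 + u*247 = -120 + 484*247 = -120 + 119548 = 119428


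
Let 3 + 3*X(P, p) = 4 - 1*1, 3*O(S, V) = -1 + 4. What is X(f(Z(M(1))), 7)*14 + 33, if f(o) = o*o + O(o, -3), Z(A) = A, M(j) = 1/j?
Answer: 33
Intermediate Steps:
O(S, V) = 1 (O(S, V) = (-1 + 4)/3 = (1/3)*3 = 1)
f(o) = 1 + o**2 (f(o) = o*o + 1 = o**2 + 1 = 1 + o**2)
X(P, p) = 0 (X(P, p) = -1 + (4 - 1*1)/3 = -1 + (4 - 1)/3 = -1 + (1/3)*3 = -1 + 1 = 0)
X(f(Z(M(1))), 7)*14 + 33 = 0*14 + 33 = 0 + 33 = 33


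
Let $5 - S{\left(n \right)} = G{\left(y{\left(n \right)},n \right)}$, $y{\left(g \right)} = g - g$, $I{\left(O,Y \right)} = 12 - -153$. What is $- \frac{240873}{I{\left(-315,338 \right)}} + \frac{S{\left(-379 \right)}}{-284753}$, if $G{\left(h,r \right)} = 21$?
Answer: $- \frac{22863102243}{15661415} \approx -1459.8$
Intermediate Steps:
$I{\left(O,Y \right)} = 165$ ($I{\left(O,Y \right)} = 12 + 153 = 165$)
$y{\left(g \right)} = 0$
$S{\left(n \right)} = -16$ ($S{\left(n \right)} = 5 - 21 = -16$)
$- \frac{240873}{I{\left(-315,338 \right)}} + \frac{S{\left(-379 \right)}}{-284753} = - \frac{240873}{165} - \frac{16}{-284753} = \left(-240873\right) \frac{1}{165} - - \frac{16}{284753} = - \frac{80291}{55} + \frac{16}{284753} = - \frac{22863102243}{15661415}$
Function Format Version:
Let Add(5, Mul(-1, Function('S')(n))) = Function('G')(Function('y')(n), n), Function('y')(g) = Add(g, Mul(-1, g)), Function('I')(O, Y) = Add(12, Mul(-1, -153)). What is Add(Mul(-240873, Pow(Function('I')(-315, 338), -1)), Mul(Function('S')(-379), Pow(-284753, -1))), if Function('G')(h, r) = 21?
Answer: Rational(-22863102243, 15661415) ≈ -1459.8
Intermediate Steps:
Function('I')(O, Y) = 165 (Function('I')(O, Y) = Add(12, 153) = 165)
Function('y')(g) = 0
Function('S')(n) = -16 (Function('S')(n) = Add(5, Mul(-1, 21)) = Add(5, -21) = -16)
Add(Mul(-240873, Pow(Function('I')(-315, 338), -1)), Mul(Function('S')(-379), Pow(-284753, -1))) = Add(Mul(-240873, Pow(165, -1)), Mul(-16, Pow(-284753, -1))) = Add(Mul(-240873, Rational(1, 165)), Mul(-16, Rational(-1, 284753))) = Add(Rational(-80291, 55), Rational(16, 284753)) = Rational(-22863102243, 15661415)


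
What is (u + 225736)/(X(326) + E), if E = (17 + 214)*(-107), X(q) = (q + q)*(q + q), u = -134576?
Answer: 91160/400387 ≈ 0.22768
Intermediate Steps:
X(q) = 4*q² (X(q) = (2*q)*(2*q) = 4*q²)
E = -24717 (E = 231*(-107) = -24717)
(u + 225736)/(X(326) + E) = (-134576 + 225736)/(4*326² - 24717) = 91160/(4*106276 - 24717) = 91160/(425104 - 24717) = 91160/400387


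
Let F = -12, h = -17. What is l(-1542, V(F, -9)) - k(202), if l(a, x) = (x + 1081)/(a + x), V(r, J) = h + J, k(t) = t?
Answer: -317791/1568 ≈ -202.67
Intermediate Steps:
V(r, J) = -17 + J
l(a, x) = (1081 + x)/(a + x)
l(-1542, V(F, -9)) - k(202) = (1081 + (-17 - 9))/(-1542 + (-17 - 9)) - 1*202 = (1081 - 26)/(-1542 - 26) - 202 = 1055/(-1568) - 202 = -1/1568*1055 - 202 = -1055/1568 - 202 = -317791/1568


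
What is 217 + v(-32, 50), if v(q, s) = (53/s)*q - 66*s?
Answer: -77923/25 ≈ -3116.9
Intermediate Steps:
v(q, s) = -66*s + 53*q/s (v(q, s) = 53*q/s - 66*s = -66*s + 53*q/s)
217 + v(-32, 50) = 217 + (-66*50 + 53*(-32)/50) = 217 + (-3300 + 53*(-32)*(1/50)) = 217 + (-3300 - 848/25) = 217 - 83348/25 = -77923/25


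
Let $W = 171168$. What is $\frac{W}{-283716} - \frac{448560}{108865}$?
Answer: $- \frac{2431630888}{514779039} \approx -4.7236$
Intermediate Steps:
$\frac{W}{-283716} - \frac{448560}{108865} = \frac{171168}{-283716} - \frac{448560}{108865} = 171168 \left(- \frac{1}{283716}\right) - \frac{89712}{21773} = - \frac{14264}{23643} - \frac{89712}{21773} = - \frac{2431630888}{514779039}$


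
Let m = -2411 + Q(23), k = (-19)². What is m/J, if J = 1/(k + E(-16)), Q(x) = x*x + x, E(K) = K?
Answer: -641355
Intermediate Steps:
k = 361
Q(x) = x + x² (Q(x) = x² + x = x + x²)
J = 1/345 (J = 1/(361 - 16) = 1/345 ≈ 0.0028986)
m = -1859 (m = -2411 + 23*(1 + 23) = -2411 + 23*24 = -2411 + 552 = -1859)
m/J = -1859/1/345 = -1859*345 = -641355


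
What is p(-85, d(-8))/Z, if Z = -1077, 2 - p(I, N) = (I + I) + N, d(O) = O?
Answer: -60/359 ≈ -0.16713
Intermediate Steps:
p(I, N) = 2 - N - 2*I (p(I, N) = 2 - ((I + I) + N) = 2 - (2*I + N) = 2 - (N + 2*I) = 2 + (-N - 2*I) = 2 - N - 2*I)
p(-85, d(-8))/Z = (2 - 1*(-8) - 2*(-85))/(-1077) = (2 + 8 + 170)*(-1/1077) = 180*(-1/1077) = -60/359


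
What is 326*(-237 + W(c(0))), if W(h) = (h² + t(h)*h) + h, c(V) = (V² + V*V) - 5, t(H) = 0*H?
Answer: -70742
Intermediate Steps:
t(H) = 0
c(V) = -5 + 2*V² (c(V) = (V² + V²) - 5 = 2*V² - 5 = -5 + 2*V²)
W(h) = h + h² (W(h) = (h² + 0*h) + h = (h² + 0) + h = h² + h = h + h²)
326*(-237 + W(c(0))) = 326*(-237 + (-5 + 2*0²)*(1 + (-5 + 2*0²))) = 326*(-237 + (-5 + 2*0)*(1 + (-5 + 2*0))) = 326*(-237 + (-5 + 0)*(1 + (-5 + 0))) = 326*(-237 - 5*(1 - 5)) = 326*(-237 - 5*(-4)) = 326*(-237 + 20) = 326*(-217) = -70742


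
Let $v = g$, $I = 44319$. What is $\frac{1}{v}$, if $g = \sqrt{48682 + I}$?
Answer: $\frac{\sqrt{93001}}{93001} \approx 0.0032791$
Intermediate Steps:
$g = \sqrt{93001}$ ($g = \sqrt{48682 + 44319} = \sqrt{93001} \approx 304.96$)
$v = \sqrt{93001} \approx 304.96$
$\frac{1}{v} = \frac{1}{\sqrt{93001}} = \frac{\sqrt{93001}}{93001}$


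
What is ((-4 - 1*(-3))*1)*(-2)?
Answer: 2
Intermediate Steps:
((-4 - 1*(-3))*1)*(-2) = ((-4 + 3)*1)*(-2) = -1*1*(-2) = -1*(-2) = 2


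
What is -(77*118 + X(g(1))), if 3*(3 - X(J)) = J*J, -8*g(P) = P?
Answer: -1745087/192 ≈ -9089.0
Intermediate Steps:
g(P) = -P/8
X(J) = 3 - J²/3 (X(J) = 3 - J*J/3 = 3 - J²/3)
-(77*118 + X(g(1))) = -(77*118 + (3 - (-⅛*1)²/3)) = -(9086 + (3 - (-⅛)²/3)) = -(9086 + (3 - ⅓*1/64)) = -(9086 + (3 - 1/192)) = -(9086 + 575/192) = -1*1745087/192 = -1745087/192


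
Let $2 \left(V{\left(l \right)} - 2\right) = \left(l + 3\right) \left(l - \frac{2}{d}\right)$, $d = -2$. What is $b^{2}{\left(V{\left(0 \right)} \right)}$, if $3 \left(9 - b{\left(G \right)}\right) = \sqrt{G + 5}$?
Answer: $\frac{\left(54 - \sqrt{34}\right)^{2}}{36} \approx 64.452$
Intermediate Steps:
$V{\left(l \right)} = 2 + \frac{\left(1 + l\right) \left(3 + l\right)}{2}$ ($V{\left(l \right)} = 2 + \frac{\left(l + 3\right) \left(l - \frac{2}{-2}\right)}{2} = 2 + \frac{\left(3 + l\right) \left(l - -1\right)}{2} = 2 + \frac{\left(3 + l\right) \left(l + 1\right)}{2} = 2 + \frac{\left(3 + l\right) \left(1 + l\right)}{2} = 2 + \frac{\left(1 + l\right) \left(3 + l\right)}{2}$)
$b{\left(G \right)} = 9 - \frac{\sqrt{5 + G}}{3}$ ($b{\left(G \right)} = 9 - \frac{\sqrt{G + 5}}{3} = 9 - \frac{\sqrt{5 + G}}{3}$)
$b^{2}{\left(V{\left(0 \right)} \right)} = \left(9 - \frac{\sqrt{5 + \left(\frac{7}{2} + \frac{0^{2}}{2} + 2 \cdot 0\right)}}{3}\right)^{2} = \left(9 - \frac{\sqrt{5 + \left(\frac{7}{2} + \frac{1}{2} \cdot 0 + 0\right)}}{3}\right)^{2} = \left(9 - \frac{\sqrt{5 + \left(\frac{7}{2} + 0 + 0\right)}}{3}\right)^{2} = \left(9 - \frac{\sqrt{5 + \frac{7}{2}}}{3}\right)^{2} = \left(9 - \frac{\sqrt{\frac{17}{2}}}{3}\right)^{2} = \left(9 - \frac{\frac{1}{2} \sqrt{34}}{3}\right)^{2} = \left(9 - \frac{\sqrt{34}}{6}\right)^{2}$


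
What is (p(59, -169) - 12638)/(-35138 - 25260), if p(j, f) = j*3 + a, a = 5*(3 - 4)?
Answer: 271/1313 ≈ 0.20640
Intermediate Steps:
a = -5 (a = 5*(-1) = -5)
p(j, f) = -5 + 3*j (p(j, f) = j*3 - 5 = 3*j - 5 = -5 + 3*j)
(p(59, -169) - 12638)/(-35138 - 25260) = ((-5 + 3*59) - 12638)/(-35138 - 25260) = ((-5 + 177) - 12638)/(-60398) = (172 - 12638)*(-1/60398) = -12466*(-1/60398) = 271/1313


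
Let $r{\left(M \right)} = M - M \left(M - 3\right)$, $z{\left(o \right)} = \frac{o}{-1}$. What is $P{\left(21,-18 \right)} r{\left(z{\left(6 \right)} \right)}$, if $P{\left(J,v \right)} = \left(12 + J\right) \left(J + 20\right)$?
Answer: $-81180$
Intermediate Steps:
$z{\left(o \right)} = - o$ ($z{\left(o \right)} = o \left(-1\right) = - o$)
$r{\left(M \right)} = M - M \left(-3 + M\right)$
$P{\left(J,v \right)} = \left(12 + J\right) \left(20 + J\right)$
$P{\left(21,-18 \right)} r{\left(z{\left(6 \right)} \right)} = \left(240 + 21^{2} + 32 \cdot 21\right) \left(-1\right) 6 \left(4 - \left(-1\right) 6\right) = \left(240 + 441 + 672\right) \left(- 6 \left(4 - -6\right)\right) = 1353 \left(- 6 \left(4 + 6\right)\right) = 1353 \left(\left(-6\right) 10\right) = 1353 \left(-60\right) = -81180$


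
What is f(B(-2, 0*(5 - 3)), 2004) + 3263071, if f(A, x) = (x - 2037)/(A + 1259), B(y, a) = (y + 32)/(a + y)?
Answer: 4059260291/1244 ≈ 3.2631e+6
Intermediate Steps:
B(y, a) = (32 + y)/(a + y)
f(A, x) = (-2037 + x)/(1259 + A)
f(B(-2, 0*(5 - 3)), 2004) + 3263071 = (-2037 + 2004)/(1259 + (32 - 2)/(0*(5 - 3) - 2)) + 3263071 = -33/(1259 + 30/(0*2 - 2)) + 3263071 = -33/(1259 + 30/(0 - 2)) + 3263071 = -33/(1259 + 30/(-2)) + 3263071 = -33/(1259 - 1/2*30) + 3263071 = -33/(1259 - 15) + 3263071 = -33/1244 + 3263071 = 4059260291/1244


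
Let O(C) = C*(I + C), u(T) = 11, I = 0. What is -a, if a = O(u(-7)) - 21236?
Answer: 21115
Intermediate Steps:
O(C) = C² (O(C) = C*(0 + C) = C*C = C²)
a = -21115 (a = 11² - 21236 = 121 - 21236 = -21115)
-a = -1*(-21115) = 21115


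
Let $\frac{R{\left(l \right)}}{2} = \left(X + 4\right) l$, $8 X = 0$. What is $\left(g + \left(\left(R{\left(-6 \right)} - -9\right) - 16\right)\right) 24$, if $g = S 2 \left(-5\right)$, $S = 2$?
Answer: $-1800$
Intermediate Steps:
$X = 0$ ($X = \frac{1}{8} \cdot 0 = 0$)
$R{\left(l \right)} = 8 l$ ($R{\left(l \right)} = 2 \left(0 + 4\right) l = 2 \cdot 4 l = 8 l$)
$g = -20$ ($g = 2 \cdot 2 \left(-5\right) = 4 \left(-5\right) = -20$)
$\left(g + \left(\left(R{\left(-6 \right)} - -9\right) - 16\right)\right) 24 = \left(-20 + \left(\left(8 \left(-6\right) - -9\right) - 16\right)\right) 24 = \left(-20 + \left(\left(-48 + 9\right) - 16\right)\right) 24 = \left(-20 - 55\right) 24 = \left(-75\right) 24 = -1800$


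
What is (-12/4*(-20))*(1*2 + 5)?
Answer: 420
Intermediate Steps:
(-12/4*(-20))*(1*2 + 5) = (-12*1/4*(-20))*(2 + 5) = -3*(-20)*7 = 60*7 = 420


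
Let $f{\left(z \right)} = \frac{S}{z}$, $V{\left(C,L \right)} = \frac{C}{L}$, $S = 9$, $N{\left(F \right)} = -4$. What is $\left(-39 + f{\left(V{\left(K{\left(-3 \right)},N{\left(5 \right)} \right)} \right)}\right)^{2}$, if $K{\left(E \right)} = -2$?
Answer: $441$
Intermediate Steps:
$f{\left(z \right)} = \frac{9}{z}$
$\left(-39 + f{\left(V{\left(K{\left(-3 \right)},N{\left(5 \right)} \right)} \right)}\right)^{2} = \left(-39 + \frac{9}{\left(-2\right) \frac{1}{-4}}\right)^{2} = \left(-39 + \frac{9}{\left(-2\right) \left(- \frac{1}{4}\right)}\right)^{2} = \left(-39 + 9 \frac{1}{\frac{1}{2}}\right)^{2} = \left(-39 + 9 \cdot 2\right)^{2} = \left(-39 + 18\right)^{2} = \left(-21\right)^{2} = 441$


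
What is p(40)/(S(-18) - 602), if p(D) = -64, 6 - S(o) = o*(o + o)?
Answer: 16/311 ≈ 0.051447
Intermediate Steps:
S(o) = 6 - 2*o² (S(o) = 6 - o*(o + o) = 6 - o*2*o = 6 - 2*o²)
p(40)/(S(-18) - 602) = -64/((6 - 2*(-18)²) - 602) = -64/((6 - 2*324) - 602) = -64/((6 - 648) - 602) = -64/(-642 - 602) = -64/(-1244) = -64*(-1/1244) = 16/311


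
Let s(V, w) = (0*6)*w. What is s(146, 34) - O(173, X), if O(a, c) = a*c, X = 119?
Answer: -20587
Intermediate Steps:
s(V, w) = 0 (s(V, w) = 0*w = 0)
s(146, 34) - O(173, X) = 0 - 173*119 = 0 - 1*20587 = 0 - 20587 = -20587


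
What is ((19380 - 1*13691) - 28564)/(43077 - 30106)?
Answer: -22875/12971 ≈ -1.7635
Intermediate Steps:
((19380 - 1*13691) - 28564)/(43077 - 30106) = ((19380 - 13691) - 28564)/12971 = (5689 - 28564)*(1/12971) = -22875*1/12971 = -22875/12971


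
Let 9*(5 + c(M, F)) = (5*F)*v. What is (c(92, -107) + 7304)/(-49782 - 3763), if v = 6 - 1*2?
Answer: -63551/481905 ≈ -0.13187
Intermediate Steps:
v = 4 (v = 6 - 2 = 4)
c(M, F) = -5 + 20*F/9 (c(M, F) = -5 + ((5*F)*4)/9 = -5 + (20*F)/9 = -5 + 20*F/9)
(c(92, -107) + 7304)/(-49782 - 3763) = ((-5 + (20/9)*(-107)) + 7304)/(-49782 - 3763) = ((-5 - 2140/9) + 7304)/(-53545) = (-2185/9 + 7304)*(-1/53545) = (63551/9)*(-1/53545) = -63551/481905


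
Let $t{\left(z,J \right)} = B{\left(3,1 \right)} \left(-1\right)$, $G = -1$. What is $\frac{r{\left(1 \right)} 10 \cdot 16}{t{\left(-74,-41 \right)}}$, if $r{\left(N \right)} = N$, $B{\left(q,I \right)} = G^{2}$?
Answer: $-160$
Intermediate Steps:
$B{\left(q,I \right)} = 1$ ($B{\left(q,I \right)} = \left(-1\right)^{2} = 1$)
$t{\left(z,J \right)} = -1$ ($t{\left(z,J \right)} = 1 \left(-1\right) = -1$)
$\frac{r{\left(1 \right)} 10 \cdot 16}{t{\left(-74,-41 \right)}} = \frac{1 \cdot 10 \cdot 16}{-1} = 10 \cdot 16 \left(-1\right) = 160 \left(-1\right) = -160$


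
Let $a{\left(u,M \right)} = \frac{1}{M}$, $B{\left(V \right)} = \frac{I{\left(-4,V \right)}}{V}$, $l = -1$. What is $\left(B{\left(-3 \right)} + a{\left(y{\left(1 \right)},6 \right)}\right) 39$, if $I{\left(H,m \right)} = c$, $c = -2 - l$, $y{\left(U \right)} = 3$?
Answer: $\frac{39}{2} \approx 19.5$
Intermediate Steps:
$c = -1$ ($c = -2 - -1 = -2 + 1 = -1$)
$I{\left(H,m \right)} = -1$
$B{\left(V \right)} = - \frac{1}{V}$
$\left(B{\left(-3 \right)} + a{\left(y{\left(1 \right)},6 \right)}\right) 39 = \left(- \frac{1}{-3} + \frac{1}{6}\right) 39 = \left(\left(-1\right) \left(- \frac{1}{3}\right) + \frac{1}{6}\right) 39 = \left(\frac{1}{3} + \frac{1}{6}\right) 39 = \frac{1}{2} \cdot 39 = \frac{39}{2}$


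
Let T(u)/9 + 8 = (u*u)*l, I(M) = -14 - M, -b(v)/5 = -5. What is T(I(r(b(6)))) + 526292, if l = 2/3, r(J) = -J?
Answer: 526946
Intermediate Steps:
b(v) = 25 (b(v) = -5*(-5) = 25)
l = 2/3 (l = 2*(1/3) = 2/3 ≈ 0.66667)
T(u) = -72 + 6*u**2 (T(u) = -72 + 9*((u*u)*(2/3)) = -72 + 9*(u**2*(2/3)) = -72 + 9*(2*u**2/3) = -72 + 6*u**2)
T(I(r(b(6)))) + 526292 = (-72 + 6*(-14 - (-1)*25)**2) + 526292 = (-72 + 6*(-14 - 1*(-25))**2) + 526292 = (-72 + 6*(-14 + 25)**2) + 526292 = (-72 + 6*11**2) + 526292 = (-72 + 6*121) + 526292 = (-72 + 726) + 526292 = 654 + 526292 = 526946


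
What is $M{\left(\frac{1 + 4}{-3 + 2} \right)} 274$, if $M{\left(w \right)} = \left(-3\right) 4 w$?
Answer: $16440$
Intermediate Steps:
$M{\left(w \right)} = - 12 w$
$M{\left(\frac{1 + 4}{-3 + 2} \right)} 274 = - 12 \frac{1 + 4}{-3 + 2} \cdot 274 = - 12 \frac{5}{-1} \cdot 274 = - 12 \cdot 5 \left(-1\right) 274 = \left(-12\right) \left(-5\right) 274 = 60 \cdot 274 = 16440$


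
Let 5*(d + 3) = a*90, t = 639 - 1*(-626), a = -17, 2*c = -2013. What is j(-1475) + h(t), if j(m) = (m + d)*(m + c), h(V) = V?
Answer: 4428261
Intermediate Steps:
c = -2013/2 (c = (½)*(-2013) = -2013/2 ≈ -1006.5)
t = 1265 (t = 639 + 626 = 1265)
d = -309 (d = -3 + (-17*90)/5 = -3 + (⅕)*(-1530) = -3 - 306 = -309)
j(m) = (-309 + m)*(-2013/2 + m) (j(m) = (m - 309)*(m - 2013/2) = (-309 + m)*(-2013/2 + m))
j(-1475) + h(t) = (622017/2 + (-1475)² - 2631/2*(-1475)) + 1265 = (622017/2 + 2175625 + 3880725/2) + 1265 = 4426996 + 1265 = 4428261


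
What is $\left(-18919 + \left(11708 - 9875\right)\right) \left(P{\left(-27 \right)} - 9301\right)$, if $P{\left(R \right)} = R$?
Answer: $159378208$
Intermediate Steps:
$\left(-18919 + \left(11708 - 9875\right)\right) \left(P{\left(-27 \right)} - 9301\right) = \left(-18919 + \left(11708 - 9875\right)\right) \left(-27 - 9301\right) = \left(-18919 + \left(11708 - 9875\right)\right) \left(-9328\right) = \left(-18919 + 1833\right) \left(-9328\right) = \left(-17086\right) \left(-9328\right) = 159378208$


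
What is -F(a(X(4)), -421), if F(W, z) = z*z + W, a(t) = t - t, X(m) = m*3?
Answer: -177241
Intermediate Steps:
X(m) = 3*m
a(t) = 0
F(W, z) = W + z**2 (F(W, z) = z**2 + W = W + z**2)
-F(a(X(4)), -421) = -(0 + (-421)**2) = -(0 + 177241) = -1*177241 = -177241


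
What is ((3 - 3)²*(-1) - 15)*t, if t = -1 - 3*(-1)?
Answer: -30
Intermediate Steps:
t = 2 (t = -1 - 1*(-3) = -1 + 3 = 2)
((3 - 3)²*(-1) - 15)*t = ((3 - 3)²*(-1) - 15)*2 = (0²*(-1) - 15)*2 = (0*(-1) - 15)*2 = (0 - 15)*2 = -15*2 = -30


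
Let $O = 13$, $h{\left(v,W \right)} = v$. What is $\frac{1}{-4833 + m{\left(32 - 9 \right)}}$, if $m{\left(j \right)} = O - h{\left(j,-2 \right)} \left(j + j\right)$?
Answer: $- \frac{1}{5878} \approx -0.00017013$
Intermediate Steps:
$m{\left(j \right)} = 13 - 2 j^{2}$ ($m{\left(j \right)} = 13 - j \left(j + j\right) = 13 - j 2 j = 13 - 2 j^{2}$)
$\frac{1}{-4833 + m{\left(32 - 9 \right)}} = \frac{1}{-4833 + \left(13 - 2 \left(32 - 9\right)^{2}\right)} = \frac{1}{-4833 + \left(13 - 2 \cdot 23^{2}\right)} = \frac{1}{-4833 + \left(13 - 1058\right)} = \frac{1}{-4833 - 1045} = \frac{1}{-5878} = - \frac{1}{5878}$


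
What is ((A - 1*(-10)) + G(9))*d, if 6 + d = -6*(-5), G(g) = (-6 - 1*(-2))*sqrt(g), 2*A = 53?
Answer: 588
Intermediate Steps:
A = 53/2 (A = (1/2)*53 = 53/2 ≈ 26.500)
G(g) = -4*sqrt(g) (G(g) = (-6 + 2)*sqrt(g) = -4*sqrt(g))
d = 24 (d = -6 - 6*(-5) = -6 + 30 = 24)
((A - 1*(-10)) + G(9))*d = ((53/2 - 1*(-10)) - 4*sqrt(9))*24 = ((53/2 + 10) - 4*3)*24 = (73/2 - 12)*24 = (49/2)*24 = 588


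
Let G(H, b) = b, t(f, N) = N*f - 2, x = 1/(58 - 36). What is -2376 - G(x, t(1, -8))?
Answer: -2366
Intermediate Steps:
x = 1/22 ≈ 0.045455
t(f, N) = -2 + N*f
-2376 - G(x, t(1, -8)) = -2376 - (-2 - 8*1) = -2376 - (-2 - 8) = -2376 - 1*(-10) = -2376 + 10 = -2366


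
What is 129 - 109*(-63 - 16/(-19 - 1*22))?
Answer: 285092/41 ≈ 6953.5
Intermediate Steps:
129 - 109*(-63 - 16/(-19 - 1*22)) = 129 - 109*(-63 - 16/(-19 - 22)) = 129 - 109*(-63 - 16/(-41)) = 129 - 109*(-63 - 16*(-1)/41) = 129 - 109*(-63 - 1*(-16/41)) = 129 - 109*(-63 + 16/41) = 129 - 109*(-2567/41) = 129 + 279803/41 = 285092/41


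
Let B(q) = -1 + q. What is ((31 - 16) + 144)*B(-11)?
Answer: -1908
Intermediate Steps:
((31 - 16) + 144)*B(-11) = ((31 - 16) + 144)*(-1 - 11) = (15 + 144)*(-12) = 159*(-12) = -1908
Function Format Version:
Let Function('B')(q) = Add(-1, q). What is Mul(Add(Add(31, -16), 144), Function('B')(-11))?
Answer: -1908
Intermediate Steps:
Mul(Add(Add(31, -16), 144), Function('B')(-11)) = Mul(Add(Add(31, -16), 144), Add(-1, -11)) = Mul(Add(15, 144), -12) = Mul(159, -12) = -1908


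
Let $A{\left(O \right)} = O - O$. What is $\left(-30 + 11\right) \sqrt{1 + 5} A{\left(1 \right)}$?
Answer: $0$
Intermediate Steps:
$A{\left(O \right)} = 0$
$\left(-30 + 11\right) \sqrt{1 + 5} A{\left(1 \right)} = \left(-30 + 11\right) \sqrt{1 + 5} \cdot 0 = - 19 \sqrt{6} \cdot 0 = 0$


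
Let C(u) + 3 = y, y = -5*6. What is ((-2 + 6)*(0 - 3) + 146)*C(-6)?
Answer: -4422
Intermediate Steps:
y = -30
C(u) = -33 (C(u) = -3 - 30 = -33)
((-2 + 6)*(0 - 3) + 146)*C(-6) = ((-2 + 6)*(0 - 3) + 146)*(-33) = (4*(-3) + 146)*(-33) = (-12 + 146)*(-33) = 134*(-33) = -4422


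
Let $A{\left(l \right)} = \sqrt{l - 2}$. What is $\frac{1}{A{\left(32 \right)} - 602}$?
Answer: $- \frac{301}{181187} - \frac{\sqrt{30}}{362374} \approx -0.0016764$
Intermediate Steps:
$A{\left(l \right)} = \sqrt{-2 + l}$
$\frac{1}{A{\left(32 \right)} - 602} = \frac{1}{\sqrt{-2 + 32} - 602} = \frac{1}{\sqrt{30} - 602} = \frac{1}{-602 + \sqrt{30}}$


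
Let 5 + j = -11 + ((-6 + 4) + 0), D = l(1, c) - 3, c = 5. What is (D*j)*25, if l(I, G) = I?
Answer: 900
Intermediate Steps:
D = -2 (D = 1 - 3 = -2)
j = -18 (j = -5 + (-11 + ((-6 + 4) + 0)) = -5 + (-11 + (-2 + 0)) = -5 + (-11 - 2) = -5 - 13 = -18)
(D*j)*25 = -2*(-18)*25 = 36*25 = 900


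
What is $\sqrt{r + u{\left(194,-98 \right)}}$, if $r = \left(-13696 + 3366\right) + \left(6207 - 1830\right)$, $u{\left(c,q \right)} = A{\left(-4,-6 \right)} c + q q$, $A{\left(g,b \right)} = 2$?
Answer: $\sqrt{4039} \approx 63.553$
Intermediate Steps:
$u{\left(c,q \right)} = q^{2} + 2 c$ ($u{\left(c,q \right)} = 2 c + q q = 2 c + q^{2} = q^{2} + 2 c$)
$r = -5953$ ($r = -10330 + \left(6207 - 1830\right) = -10330 + 4377 = -5953$)
$\sqrt{r + u{\left(194,-98 \right)}} = \sqrt{-5953 + \left(\left(-98\right)^{2} + 2 \cdot 194\right)} = \sqrt{-5953 + \left(9604 + 388\right)} = \sqrt{-5953 + 9992} = \sqrt{4039}$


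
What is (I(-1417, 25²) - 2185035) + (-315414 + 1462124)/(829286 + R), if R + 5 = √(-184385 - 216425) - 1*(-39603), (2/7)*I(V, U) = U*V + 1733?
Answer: (-5278657*√400810 + 4586539462078*I)/(√400810 - 868884*I) ≈ -5.2787e+6 - 0.0009613*I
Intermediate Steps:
I(V, U) = 12131/2 + 7*U*V/2 (I(V, U) = 7*(U*V + 1733)/2 = 7*(1733 + U*V)/2 = 12131/2 + 7*U*V/2)
R = 39598 + I*√400810 (R = -5 + (√(-184385 - 216425) - 1*(-39603)) = -5 + (√(-400810) + 39603) = -5 + (I*√400810 + 39603) = -5 + (39603 + I*√400810) = 39598 + I*√400810 ≈ 39598.0 + 633.1*I)
(I(-1417, 25²) - 2185035) + (-315414 + 1462124)/(829286 + R) = ((12131/2 + (7/2)*25²*(-1417)) - 2185035) + (-315414 + 1462124)/(829286 + (39598 + I*√400810)) = ((12131/2 + (7/2)*625*(-1417)) - 2185035) + 1146710/(868884 + I*√400810) = ((12131/2 - 6199375/2) - 2185035) + 1146710/(868884 + I*√400810) = (-3093622 - 2185035) + 1146710/(868884 + I*√400810) = -5278657 + 1146710/(868884 + I*√400810)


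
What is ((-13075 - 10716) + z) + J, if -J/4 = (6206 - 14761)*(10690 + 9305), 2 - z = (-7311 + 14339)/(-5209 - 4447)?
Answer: 1651671139711/2414 ≈ 6.8421e+8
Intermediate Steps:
z = 6585/2414 (z = 2 - (-7311 + 14339)/(-5209 - 4447) = 2 - 7028/(-9656) = 2 - 7028*(-1)/9656 = 2 - 1*(-1757/2414) = 2 + 1757/2414 = 6585/2414 ≈ 2.7278)
J = 684228900 (J = -4*(6206 - 14761)*(10690 + 9305) = -(-34220)*19995 = -4*(-171057225) = 684228900)
((-13075 - 10716) + z) + J = ((-13075 - 10716) + 6585/2414) + 684228900 = (-23791 + 6585/2414) + 684228900 = -57424889/2414 + 684228900 = 1651671139711/2414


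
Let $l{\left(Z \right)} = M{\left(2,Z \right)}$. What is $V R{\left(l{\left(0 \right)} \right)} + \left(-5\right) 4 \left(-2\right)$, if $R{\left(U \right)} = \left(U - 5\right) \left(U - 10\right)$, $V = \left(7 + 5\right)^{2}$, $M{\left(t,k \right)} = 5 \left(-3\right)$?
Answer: $72040$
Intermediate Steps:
$M{\left(t,k \right)} = -15$
$l{\left(Z \right)} = -15$
$V = 144$ ($V = 12^{2} = 144$)
$R{\left(U \right)} = \left(-10 + U\right) \left(-5 + U\right)$ ($R{\left(U \right)} = \left(-5 + U\right) \left(-10 + U\right) = \left(-10 + U\right) \left(-5 + U\right)$)
$V R{\left(l{\left(0 \right)} \right)} + \left(-5\right) 4 \left(-2\right) = 144 \left(50 + \left(-15\right)^{2} - -225\right) + \left(-5\right) 4 \left(-2\right) = 144 \left(50 + 225 + 225\right) - -40 = 144 \cdot 500 + 40 = 72000 + 40 = 72040$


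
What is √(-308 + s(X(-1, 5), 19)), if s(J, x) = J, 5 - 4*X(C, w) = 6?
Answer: 3*I*√137/2 ≈ 17.557*I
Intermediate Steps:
X(C, w) = -¼ (X(C, w) = 5/4 - ¼*6 = 5/4 - 3/2 = -¼)
√(-308 + s(X(-1, 5), 19)) = √(-308 - ¼) = √(-1233/4) = 3*I*√137/2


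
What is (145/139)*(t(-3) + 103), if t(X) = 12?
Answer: 16675/139 ≈ 119.96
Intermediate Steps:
(145/139)*(t(-3) + 103) = (145/139)*(12 + 103) = (145*(1/139))*115 = (145/139)*115 = 16675/139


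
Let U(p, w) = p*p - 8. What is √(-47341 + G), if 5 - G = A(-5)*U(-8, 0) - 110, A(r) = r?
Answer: I*√46946 ≈ 216.67*I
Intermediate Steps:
U(p, w) = -8 + p² (U(p, w) = p² - 8 = -8 + p²)
G = 395 (G = 5 - (-5*(-8 + (-8)²) - 110) = 5 - (-5*(-8 + 64) - 110) = 5 - (-5*56 - 110) = 5 - (-280 - 110) = 5 - 1*(-390) = 5 + 390 = 395)
√(-47341 + G) = √(-47341 + 395) = √(-46946) = I*√46946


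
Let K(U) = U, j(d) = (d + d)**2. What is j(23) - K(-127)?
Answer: 2243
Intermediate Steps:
j(d) = 4*d**2 (j(d) = (2*d)**2 = 4*d**2)
j(23) - K(-127) = 4*23**2 - 1*(-127) = 4*529 + 127 = 2116 + 127 = 2243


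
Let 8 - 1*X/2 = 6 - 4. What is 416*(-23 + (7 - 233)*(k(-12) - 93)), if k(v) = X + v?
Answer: 8733920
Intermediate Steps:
X = 12 (X = 16 - 2*(6 - 4) = 16 - 2*2 = 16 - 4 = 12)
k(v) = 12 + v
416*(-23 + (7 - 233)*(k(-12) - 93)) = 416*(-23 + (7 - 233)*((12 - 12) - 93)) = 416*(-23 - 226*(0 - 93)) = 416*(-23 - 226*(-93)) = 416*(-23 + 21018) = 416*20995 = 8733920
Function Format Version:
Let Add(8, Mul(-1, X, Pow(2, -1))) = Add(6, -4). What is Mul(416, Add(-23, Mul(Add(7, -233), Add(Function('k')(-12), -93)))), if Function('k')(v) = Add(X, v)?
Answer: 8733920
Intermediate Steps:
X = 12 (X = Add(16, Mul(-2, Add(6, -4))) = Add(16, Mul(-2, 2)) = Add(16, -4) = 12)
Function('k')(v) = Add(12, v)
Mul(416, Add(-23, Mul(Add(7, -233), Add(Function('k')(-12), -93)))) = Mul(416, Add(-23, Mul(Add(7, -233), Add(Add(12, -12), -93)))) = Mul(416, Add(-23, Mul(-226, Add(0, -93)))) = Mul(416, Add(-23, Mul(-226, -93))) = Mul(416, Add(-23, 21018)) = Mul(416, 20995) = 8733920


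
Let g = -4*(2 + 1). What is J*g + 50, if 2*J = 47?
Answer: -232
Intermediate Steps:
J = 47/2 (J = (½)*47 = 47/2 ≈ 23.500)
g = -12 (g = -4*3 = -12)
J*g + 50 = (47/2)*(-12) + 50 = -282 + 50 = -232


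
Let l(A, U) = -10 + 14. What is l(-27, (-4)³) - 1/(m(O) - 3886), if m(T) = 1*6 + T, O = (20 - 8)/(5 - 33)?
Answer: 108659/27163 ≈ 4.0003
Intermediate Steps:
O = -3/7 (O = 12/(-28) = 12*(-1/28) = -3/7 ≈ -0.42857)
m(T) = 6 + T
l(A, U) = 4
l(-27, (-4)³) - 1/(m(O) - 3886) = 4 - 1/((6 - 3/7) - 3886) = 4 - 1/(39/7 - 3886) = 4 - 1/(-27163/7) = 4 - 1*(-7/27163) = 4 + 7/27163 = 108659/27163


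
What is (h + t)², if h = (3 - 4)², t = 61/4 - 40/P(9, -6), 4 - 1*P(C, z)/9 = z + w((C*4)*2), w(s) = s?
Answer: 331786225/1245456 ≈ 266.40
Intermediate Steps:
P(C, z) = 36 - 72*C - 9*z (P(C, z) = 36 - 9*(z + (C*4)*2) = 36 - 9*(z + (4*C)*2) = 36 - 9*(z + 8*C) = 36 + (-72*C - 9*z) = 36 - 72*C - 9*z)
t = 17099/1116 (t = 61/4 - 40/(36 - 72*9 - 9*(-6)) = 61*(¼) - 40/(36 - 648 + 54) = 61/4 - 40/(-558) = 61/4 - 40*(-1/558) = 61/4 + 20/279 = 17099/1116 ≈ 15.322)
h = 1 (h = (-1)² = 1)
(h + t)² = (1 + 17099/1116)² = (18215/1116)² = 331786225/1245456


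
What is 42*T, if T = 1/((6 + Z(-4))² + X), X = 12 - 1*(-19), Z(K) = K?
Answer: 6/5 ≈ 1.2000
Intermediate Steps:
X = 31 (X = 12 + 19 = 31)
T = 1/35 (T = 1/((6 - 4)² + 31) = 1/(2² + 31) = 1/(4 + 31) = 1/35 ≈ 0.028571)
42*T = 42*(1/35) = 6/5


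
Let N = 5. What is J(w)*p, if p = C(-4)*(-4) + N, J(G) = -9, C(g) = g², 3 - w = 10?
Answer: 531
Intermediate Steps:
w = -7 (w = 3 - 1*10 = 3 - 10 = -7)
p = -59 (p = (-4)²*(-4) + 5 = 16*(-4) + 5 = -64 + 5 = -59)
J(w)*p = -9*(-59) = 531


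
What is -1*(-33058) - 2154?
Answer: 30904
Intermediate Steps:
-1*(-33058) - 2154 = 33058 - 2154 = 30904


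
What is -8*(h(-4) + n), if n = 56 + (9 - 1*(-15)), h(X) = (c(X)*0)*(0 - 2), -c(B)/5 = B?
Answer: -640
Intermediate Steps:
c(B) = -5*B
h(X) = 0 (h(X) = (-5*X*0)*(0 - 2) = 0*(-2) = 0)
n = 80 (n = 56 + (9 + 15) = 56 + 24 = 80)
-8*(h(-4) + n) = -8*(0 + 80) = -8*80 = -640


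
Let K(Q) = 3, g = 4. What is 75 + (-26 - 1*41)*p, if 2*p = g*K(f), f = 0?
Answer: -327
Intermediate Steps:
p = 6 (p = (4*3)/2 = (1/2)*12 = 6)
75 + (-26 - 1*41)*p = 75 + (-26 - 1*41)*6 = 75 + (-26 - 41)*6 = 75 - 67*6 = 75 - 402 = -327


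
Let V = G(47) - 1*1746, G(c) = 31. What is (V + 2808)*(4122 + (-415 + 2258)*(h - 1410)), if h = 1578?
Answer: 342924378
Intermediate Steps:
V = -1715 (V = 31 - 1*1746 = 31 - 1746 = -1715)
(V + 2808)*(4122 + (-415 + 2258)*(h - 1410)) = (-1715 + 2808)*(4122 + (-415 + 2258)*(1578 - 1410)) = 1093*(4122 + 1843*168) = 1093*(4122 + 309624) = 1093*313746 = 342924378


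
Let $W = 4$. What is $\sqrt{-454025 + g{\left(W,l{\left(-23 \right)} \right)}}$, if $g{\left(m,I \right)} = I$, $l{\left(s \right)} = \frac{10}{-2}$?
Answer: $i \sqrt{454030} \approx 673.82 i$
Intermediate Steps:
$l{\left(s \right)} = -5$ ($l{\left(s \right)} = 10 \left(- \frac{1}{2}\right) = -5$)
$\sqrt{-454025 + g{\left(W,l{\left(-23 \right)} \right)}} = \sqrt{-454025 - 5} = \sqrt{-454030} = i \sqrt{454030}$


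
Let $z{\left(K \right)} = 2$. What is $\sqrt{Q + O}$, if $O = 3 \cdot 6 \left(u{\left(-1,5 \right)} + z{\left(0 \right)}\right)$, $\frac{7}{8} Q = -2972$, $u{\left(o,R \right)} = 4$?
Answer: $\frac{2 i \sqrt{40285}}{7} \approx 57.346 i$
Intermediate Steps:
$Q = - \frac{23776}{7}$ ($Q = \frac{8}{7} \left(-2972\right) = - \frac{23776}{7} \approx -3396.6$)
$O = 108$ ($O = 3 \cdot 6 \left(4 + 2\right) = 18 \cdot 6 = 108$)
$\sqrt{Q + O} = \sqrt{- \frac{23776}{7} + 108} = \sqrt{- \frac{23020}{7}} = \frac{2 i \sqrt{40285}}{7}$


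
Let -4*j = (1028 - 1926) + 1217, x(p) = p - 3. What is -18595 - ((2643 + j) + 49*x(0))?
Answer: -84045/4 ≈ -21011.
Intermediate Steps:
x(p) = -3 + p
j = -319/4 (j = -((1028 - 1926) + 1217)/4 = -(-898 + 1217)/4 = -¼*319 = -319/4 ≈ -79.750)
-18595 - ((2643 + j) + 49*x(0)) = -18595 - ((2643 - 319/4) + 49*(-3 + 0)) = -18595 - (10253/4 + 49*(-3)) = -18595 - (10253/4 - 147) = -18595 - 1*9665/4 = -18595 - 9665/4 = -84045/4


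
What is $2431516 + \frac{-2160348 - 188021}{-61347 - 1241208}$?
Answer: $\frac{3167185671749}{1302555} \approx 2.4315 \cdot 10^{6}$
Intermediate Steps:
$2431516 + \frac{-2160348 - 188021}{-61347 - 1241208} = 2431516 - \frac{2348369}{-1302555} = 2431516 - - \frac{2348369}{1302555} = 2431516 + \frac{2348369}{1302555} = \frac{3167185671749}{1302555}$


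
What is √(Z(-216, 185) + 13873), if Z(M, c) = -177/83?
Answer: √95556406/83 ≈ 117.77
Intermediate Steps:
Z(M, c) = -177/83 (Z(M, c) = -177*1/83 = -177/83)
√(Z(-216, 185) + 13873) = √(-177/83 + 13873) = √(1151282/83) = √95556406/83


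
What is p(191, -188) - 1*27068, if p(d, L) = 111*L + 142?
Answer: -47794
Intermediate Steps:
p(d, L) = 142 + 111*L
p(191, -188) - 1*27068 = (142 + 111*(-188)) - 1*27068 = (142 - 20868) - 27068 = -20726 - 27068 = -47794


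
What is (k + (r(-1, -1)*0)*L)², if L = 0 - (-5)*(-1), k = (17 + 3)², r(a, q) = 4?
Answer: 160000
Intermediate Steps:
k = 400 (k = 20² = 400)
L = -5 (L = 0 - 1*5 = 0 - 5 = -5)
(k + (r(-1, -1)*0)*L)² = (400 + (4*0)*(-5))² = (400 + 0*(-5))² = (400 + 0)² = 400² = 160000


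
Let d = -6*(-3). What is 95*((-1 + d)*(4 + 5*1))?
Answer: 14535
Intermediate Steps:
d = 18
95*((-1 + d)*(4 + 5*1)) = 95*((-1 + 18)*(4 + 5*1)) = 95*(17*(4 + 5)) = 95*(17*9) = 95*153 = 14535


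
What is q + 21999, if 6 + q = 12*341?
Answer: 26085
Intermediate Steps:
q = 4086 (q = -6 + 12*341 = -6 + 4092 = 4086)
q + 21999 = 4086 + 21999 = 26085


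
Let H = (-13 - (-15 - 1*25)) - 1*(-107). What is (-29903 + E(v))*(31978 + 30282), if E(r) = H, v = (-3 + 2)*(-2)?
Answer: -1853417940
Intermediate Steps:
v = 2 (v = -1*(-2) = 2)
H = 134 (H = (-13 - (-15 - 25)) + 107 = (-13 - 1*(-40)) + 107 = (-13 + 40) + 107 = 27 + 107 = 134)
E(r) = 134
(-29903 + E(v))*(31978 + 30282) = (-29903 + 134)*(31978 + 30282) = -29769*62260 = -1853417940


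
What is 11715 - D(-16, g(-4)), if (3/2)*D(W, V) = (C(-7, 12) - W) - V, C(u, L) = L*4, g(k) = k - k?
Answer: 35017/3 ≈ 11672.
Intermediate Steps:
g(k) = 0
C(u, L) = 4*L
D(W, V) = 32 - 2*V/3 - 2*W/3 (D(W, V) = 2*((4*12 - W) - V)/3 = 2*((48 - W) - V)/3 = 2*(48 - V - W)/3 = 32 - 2*V/3 - 2*W/3)
11715 - D(-16, g(-4)) = 11715 - (32 - ⅔*0 - ⅔*(-16)) = 11715 - (32 + 0 + 32/3) = 11715 - 1*128/3 = 11715 - 128/3 = 35017/3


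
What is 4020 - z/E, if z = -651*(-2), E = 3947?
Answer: 15865638/3947 ≈ 4019.7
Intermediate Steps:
z = 1302
4020 - z/E = 4020 - 1302/3947 = 15865638/3947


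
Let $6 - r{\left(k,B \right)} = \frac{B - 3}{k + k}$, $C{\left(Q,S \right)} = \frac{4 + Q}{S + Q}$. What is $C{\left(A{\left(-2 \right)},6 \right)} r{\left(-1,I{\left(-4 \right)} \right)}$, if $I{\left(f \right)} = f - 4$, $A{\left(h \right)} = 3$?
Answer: $\frac{7}{18} \approx 0.38889$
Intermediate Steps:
$I{\left(f \right)} = -4 + f$ ($I{\left(f \right)} = f - 4 = -4 + f$)
$C{\left(Q,S \right)} = \frac{4 + Q}{Q + S}$
$r{\left(k,B \right)} = 6 - \frac{-3 + B}{2 k}$ ($r{\left(k,B \right)} = 6 - \frac{B - 3}{k + k} = 6 - \frac{-3 + B}{2 k}$)
$C{\left(A{\left(-2 \right)},6 \right)} r{\left(-1,I{\left(-4 \right)} \right)} = \frac{4 + 3}{3 + 6} \frac{3 - \left(-4 - 4\right) + 12 \left(-1\right)}{2 \left(-1\right)} = \frac{1}{9} \cdot 7 \cdot \frac{1}{2} \left(-1\right) \left(3 - -8 - 12\right) = \frac{1}{9} \cdot 7 \cdot \frac{1}{2} \left(-1\right) \left(3 + 8 - 12\right) = \frac{7 \cdot \frac{1}{2} \left(-1\right) \left(-1\right)}{9} = \frac{7}{9} \cdot \frac{1}{2} = \frac{7}{18}$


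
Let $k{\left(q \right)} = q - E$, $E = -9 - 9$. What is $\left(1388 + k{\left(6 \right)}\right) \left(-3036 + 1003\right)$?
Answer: $-2870596$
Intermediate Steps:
$E = -18$ ($E = -9 - 9 = -18$)
$k{\left(q \right)} = 18 + q$ ($k{\left(q \right)} = q - -18 = q + 18 = 18 + q$)
$\left(1388 + k{\left(6 \right)}\right) \left(-3036 + 1003\right) = \left(1388 + \left(18 + 6\right)\right) \left(-3036 + 1003\right) = \left(1388 + 24\right) \left(-2033\right) = 1412 \left(-2033\right) = -2870596$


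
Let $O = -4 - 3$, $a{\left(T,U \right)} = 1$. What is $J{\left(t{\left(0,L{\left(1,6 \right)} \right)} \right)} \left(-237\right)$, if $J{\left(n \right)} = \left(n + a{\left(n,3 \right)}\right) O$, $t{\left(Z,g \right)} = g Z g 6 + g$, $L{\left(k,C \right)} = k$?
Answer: $3318$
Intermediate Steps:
$O = -7$ ($O = -4 - 3 = -7$)
$t{\left(Z,g \right)} = g + 6 Z g^{2}$ ($t{\left(Z,g \right)} = Z g g 6 + g = Z g^{2} \cdot 6 + g = 6 Z g^{2} + g = g + 6 Z g^{2}$)
$J{\left(n \right)} = -7 - 7 n$ ($J{\left(n \right)} = \left(n + 1\right) \left(-7\right) = \left(1 + n\right) \left(-7\right) = -7 - 7 n$)
$J{\left(t{\left(0,L{\left(1,6 \right)} \right)} \right)} \left(-237\right) = \left(-7 - 7 \cdot 1 \left(1 + 6 \cdot 0 \cdot 1\right)\right) \left(-237\right) = \left(-7 - 7 \cdot 1 \left(1 + 0\right)\right) \left(-237\right) = \left(-7 - 7 \cdot 1 \cdot 1\right) \left(-237\right) = \left(-7 - 7\right) \left(-237\right) = \left(-14\right) \left(-237\right) = 3318$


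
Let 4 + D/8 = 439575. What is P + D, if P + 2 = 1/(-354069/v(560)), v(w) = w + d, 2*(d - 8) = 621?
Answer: 2490214012351/708138 ≈ 3.5166e+6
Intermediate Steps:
d = 637/2 (d = 8 + (1/2)*621 = 8 + 621/2 = 637/2 ≈ 318.50)
v(w) = 637/2 + w (v(w) = w + 637/2 = 637/2 + w)
D = 3516568 (D = -32 + 8*439575 = -32 + 3516600 = 3516568)
P = -1418033/708138 (P = -2 + 1/(-354069/(637/2 + 560)) = -2 + 1/(-354069/1757/2) = -2 + 1/(-354069*2/1757) = -2 + 1/(-708138/1757) = -2 - 1757/708138 = -1418033/708138 ≈ -2.0025)
P + D = -1418033/708138 + 3516568 = 2490214012351/708138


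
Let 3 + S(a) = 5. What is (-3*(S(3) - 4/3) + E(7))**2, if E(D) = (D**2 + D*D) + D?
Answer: 10609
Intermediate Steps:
S(a) = 2 (S(a) = -3 + 5 = 2)
E(D) = D + 2*D**2 (E(D) = (D**2 + D**2) + D = 2*D**2 + D = D + 2*D**2)
(-3*(S(3) - 4/3) + E(7))**2 = (-3*(2 - 4/3) + 7*(1 + 2*7))**2 = (-3*(2 - 4*1/3) + 7*(1 + 14))**2 = (-3*(2 - 4/3) + 7*15)**2 = (-3*2/3 + 105)**2 = (-2 + 105)**2 = 103**2 = 10609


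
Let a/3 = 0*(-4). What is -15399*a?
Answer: 0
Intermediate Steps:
a = 0 (a = 3*(0*(-4)) = 3*0 = 0)
-15399*a = -15399*0 = 0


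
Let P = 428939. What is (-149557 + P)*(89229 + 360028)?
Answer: 125514319174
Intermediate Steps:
(-149557 + P)*(89229 + 360028) = (-149557 + 428939)*(89229 + 360028) = 279382*449257 = 125514319174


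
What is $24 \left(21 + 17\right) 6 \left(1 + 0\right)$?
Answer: $5472$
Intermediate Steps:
$24 \left(21 + 17\right) 6 \left(1 + 0\right) = 24 \cdot 38 \cdot 6 \cdot 1 = 912 \cdot 6 = 5472$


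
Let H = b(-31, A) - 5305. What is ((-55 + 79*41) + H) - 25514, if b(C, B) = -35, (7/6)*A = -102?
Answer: -27670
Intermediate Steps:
A = -612/7 (A = (6/7)*(-102) = -612/7 ≈ -87.429)
H = -5340 (H = -35 - 5305 = -5340)
((-55 + 79*41) + H) - 25514 = ((-55 + 79*41) - 5340) - 25514 = ((-55 + 3239) - 5340) - 25514 = (3184 - 5340) - 25514 = -2156 - 25514 = -27670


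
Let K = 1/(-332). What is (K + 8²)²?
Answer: 451435009/110224 ≈ 4095.6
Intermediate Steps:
K = -1/332 ≈ -0.0030120
(K + 8²)² = (-1/332 + 8²)² = (-1/332 + 64)² = (21247/332)² = 451435009/110224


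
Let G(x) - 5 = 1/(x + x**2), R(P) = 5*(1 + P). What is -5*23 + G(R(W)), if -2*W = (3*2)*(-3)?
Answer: -280499/2550 ≈ -110.00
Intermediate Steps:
W = 9 (W = -3*2*(-3)/2 = -3*(-3) = -1/2*(-18) = 9)
R(P) = 5 + 5*P
G(x) = 5 + 1/(x + x**2)
-5*23 + G(R(W)) = -5*23 + (1 + 5*(5 + 5*9) + 5*(5 + 5*9)**2)/((5 + 5*9)*(1 + (5 + 5*9))) = -115 + (1 + 5*(5 + 45) + 5*(5 + 45)**2)/((5 + 45)*(1 + (5 + 45))) = -115 + (1 + 5*50 + 5*50**2)/(50*(1 + 50)) = -115 + (1/50)*(1 + 250 + 5*2500)/51 = -115 + (1/50)*(1/51)*(1 + 250 + 12500) = -115 + (1/50)*(1/51)*12751 = -115 + 12751/2550 = -280499/2550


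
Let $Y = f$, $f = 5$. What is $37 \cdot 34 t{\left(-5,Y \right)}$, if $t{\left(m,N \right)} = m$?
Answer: $-6290$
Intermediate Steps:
$Y = 5$
$37 \cdot 34 t{\left(-5,Y \right)} = 37 \cdot 34 \left(-5\right) = 1258 \left(-5\right) = -6290$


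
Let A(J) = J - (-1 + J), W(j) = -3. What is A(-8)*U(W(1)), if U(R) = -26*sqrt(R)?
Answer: -26*I*sqrt(3) ≈ -45.033*I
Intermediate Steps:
A(J) = 1 (A(J) = J + (1 - J) = 1)
A(-8)*U(W(1)) = 1*(-26*I*sqrt(3)) = -26*I*sqrt(3)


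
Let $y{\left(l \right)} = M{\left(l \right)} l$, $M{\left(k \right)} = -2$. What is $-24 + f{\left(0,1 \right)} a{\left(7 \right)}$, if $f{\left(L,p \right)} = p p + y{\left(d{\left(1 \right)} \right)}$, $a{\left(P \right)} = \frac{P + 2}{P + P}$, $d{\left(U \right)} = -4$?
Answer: $- \frac{255}{14} \approx -18.214$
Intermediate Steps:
$y{\left(l \right)} = - 2 l$
$a{\left(P \right)} = \frac{2 + P}{2 P}$
$f{\left(L,p \right)} = 8 + p^{2}$ ($f{\left(L,p \right)} = p p - -8 = p^{2} + 8 = 8 + p^{2}$)
$-24 + f{\left(0,1 \right)} a{\left(7 \right)} = -24 + \left(8 + 1^{2}\right) \frac{2 + 7}{2 \cdot 7} = -24 + \left(8 + 1\right) \frac{1}{2} \cdot \frac{1}{7} \cdot 9 = -24 + 9 \cdot \frac{9}{14} = -24 + \frac{81}{14} = - \frac{255}{14}$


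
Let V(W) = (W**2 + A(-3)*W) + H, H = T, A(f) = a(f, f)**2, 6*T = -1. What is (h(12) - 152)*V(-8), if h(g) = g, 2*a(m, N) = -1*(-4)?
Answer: -13370/3 ≈ -4456.7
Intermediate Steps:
a(m, N) = 2 (a(m, N) = (-1*(-4))/2 = (1/2)*4 = 2)
T = -1/6 (T = (1/6)*(-1) = -1/6 ≈ -0.16667)
A(f) = 4 (A(f) = 2**2 = 4)
H = -1/6 ≈ -0.16667
V(W) = -1/6 + W**2 + 4*W (V(W) = (W**2 + 4*W) - 1/6 = -1/6 + W**2 + 4*W)
(h(12) - 152)*V(-8) = (12 - 152)*(-1/6 + (-8)**2 + 4*(-8)) = -140*(-1/6 + 64 - 32) = -140*191/6 = -13370/3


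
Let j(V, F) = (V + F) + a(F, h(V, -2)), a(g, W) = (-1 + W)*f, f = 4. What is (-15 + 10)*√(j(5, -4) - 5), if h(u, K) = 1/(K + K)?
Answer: -15*I ≈ -15.0*I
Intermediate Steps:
h(u, K) = 1/(2*K)
a(g, W) = -4 + 4*W (a(g, W) = (-1 + W)*4 = -4 + 4*W)
j(V, F) = -5 + F + V (j(V, F) = (V + F) + (-4 + 4*((½)/(-2))) = (F + V) + (-4 + 4*((½)*(-½))) = (F + V) + (-4 + 4*(-¼)) = (F + V) + (-4 - 1) = (F + V) - 5 = -5 + F + V)
(-15 + 10)*√(j(5, -4) - 5) = (-15 + 10)*√((-5 - 4 + 5) - 5) = -5*√(-4 - 5) = -15*I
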